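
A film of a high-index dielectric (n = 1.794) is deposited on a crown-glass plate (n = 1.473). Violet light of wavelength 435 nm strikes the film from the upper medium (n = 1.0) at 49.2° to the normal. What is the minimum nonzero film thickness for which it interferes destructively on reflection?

At the upper boundary (n = 1.0 to n = 1.794) the reflected ray undergoes a half-wave phase shift.
At the lower boundary (n = 1.794 to n = 1.473) the reflected ray undergoes no phase shift.
Net: one phase inversion between the two reflected rays.
For minimum reflection here: 2 n t cos θ_r = m λ.
Snell's law: 1.0 sin 49.2° = 1.794 sin θ_r → sin θ_r = 0.422, cos θ_r = 0.907.
Minimum nonzero at m = 1: t = λ / (2 n cos θ_r) = 435 / (2 × 1.794 × 0.907) = 134 nm.

134 nm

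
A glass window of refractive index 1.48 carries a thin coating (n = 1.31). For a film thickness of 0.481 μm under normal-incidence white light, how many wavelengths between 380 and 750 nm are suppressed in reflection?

At the upper boundary (n = 1.0 to n = 1.31) the reflected ray undergoes a half-wave phase shift.
At the lower boundary (n = 1.31 to n = 1.48) the reflected ray undergoes a half-wave phase shift.
The two reflections carry the same phase change, so no net offset.
For minimum reflection here: 2 n t = (m + ½) λ.
λ = 2 n t / (m + ½) = 1260 / (m + ½) nm.
m=1: 840 nm (IR); m=2: 504 nm (visible); m=3: 360 nm (UV).

1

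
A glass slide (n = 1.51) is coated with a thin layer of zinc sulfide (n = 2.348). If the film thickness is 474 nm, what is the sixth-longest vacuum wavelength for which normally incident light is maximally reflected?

405 nm

At the upper boundary (n = 1.0 to n = 2.348) the reflected ray undergoes a half-wave phase shift.
At the lower boundary (n = 2.348 to n = 1.51) the reflected ray undergoes no phase shift.
The two reflections differ by half a wavelength.
So the condition for constructive reflection is 2 n t = (m + ½) λ.
λ = 2 n t / (m + ½). The sixth-longest wavelength is m = 5: λ = 2 × 2.348 × 474 / 5.50 = 405 nm.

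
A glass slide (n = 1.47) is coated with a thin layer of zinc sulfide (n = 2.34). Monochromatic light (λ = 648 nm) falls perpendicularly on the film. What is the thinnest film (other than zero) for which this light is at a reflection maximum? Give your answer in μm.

0.0692 μm

Top surface (1.0 → 2.34): reflection off a higher-index medium gives a half-wave phase shift.
Bottom surface (2.34 → 1.47): reflection off a lower-index medium gives no phase shift.
The two reflections differ by half a wavelength.
For strong reflection here: 2 n t = (m + ½) λ.
Minimum at m = 0: t = λ / (4 n) = 648 / (4 × 2.34) = 69.2 nm.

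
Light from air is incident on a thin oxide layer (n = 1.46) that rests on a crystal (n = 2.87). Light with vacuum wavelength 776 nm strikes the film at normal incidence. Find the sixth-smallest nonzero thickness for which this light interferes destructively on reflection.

Top surface (1.0 → 1.46): reflection off a higher-index medium gives a half-wave phase shift.
Ray reflecting at the bottom interface goes from n = 1.46 toward n = 2.87: a half-wave phase shift.
The two reflections carry the same phase change, so no net offset.
So the condition for destructive reflection is 2 n t = (m + ½) λ.
The sixth-smallest nonzero thickness corresponds to m = 5: t = (m + ½) λ / (2 n) = 5.50 × 776 / (2 × 1.46) = 1462 nm.

1462 nm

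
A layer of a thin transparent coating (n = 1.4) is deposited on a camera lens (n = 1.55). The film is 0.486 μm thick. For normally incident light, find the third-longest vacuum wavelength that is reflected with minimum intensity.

Top surface (1.0 → 1.4): reflection off a higher-index medium gives a half-wave phase shift.
Ray reflecting at the bottom interface goes from n = 1.4 toward n = 1.55: a half-wave phase shift.
The two reflections carry the same phase change, so no net offset.
With no net inversion, destructive interference in reflection requires 2 n t = (m + ½) λ.
λ = 2 n t / (m + ½). The third-longest wavelength is m = 2: λ = 2 × 1.4 × 486 / 2.50 = 544 nm.

544 nm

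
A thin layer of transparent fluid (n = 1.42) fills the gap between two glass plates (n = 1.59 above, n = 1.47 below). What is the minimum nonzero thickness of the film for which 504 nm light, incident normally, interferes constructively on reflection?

Top surface (1.59 → 1.42): reflection off a lower-index medium gives no phase shift.
Bottom surface (1.42 → 1.47): reflection off a higher-index medium gives a half-wave phase shift.
Exactly one π shift → a net half-wave offset.
With one net inversion, constructive interference in reflection requires 2 n t = (m + ½) λ.
Minimum at m = 0: t = λ / (4 n) = 504 / (4 × 1.42) = 88.7 nm.

88.7 nm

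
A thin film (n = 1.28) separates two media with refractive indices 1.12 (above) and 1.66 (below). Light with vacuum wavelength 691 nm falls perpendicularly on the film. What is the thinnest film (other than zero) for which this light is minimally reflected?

135 nm

Top surface (1.12 → 1.28): reflection off a higher-index medium gives a half-wave phase shift.
Bottom surface (1.28 → 1.66): reflection off a higher-index medium gives a half-wave phase shift.
Net: no relative phase inversion (both shifts match).
For weak reflection here: 2 n t = (m + ½) λ.
Minimum at m = 0: t = λ / (4 n) = 691 / (4 × 1.28) = 135 nm.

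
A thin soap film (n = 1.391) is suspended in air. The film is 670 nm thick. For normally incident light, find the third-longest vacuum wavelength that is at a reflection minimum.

621 nm

At the upper boundary (n = 1.0 to n = 1.391) the reflected ray undergoes a half-wave phase shift.
Ray reflecting at the bottom interface goes from n = 1.391 toward n = 1.0: no phase shift.
Net: one phase inversion between the two reflected rays.
For dark reflection here: 2 n t = m λ.
λ = 2 n t / m. The third-longest wavelength is m = 3: λ = 2 × 1.391 × 670 / 3.00 = 621 nm.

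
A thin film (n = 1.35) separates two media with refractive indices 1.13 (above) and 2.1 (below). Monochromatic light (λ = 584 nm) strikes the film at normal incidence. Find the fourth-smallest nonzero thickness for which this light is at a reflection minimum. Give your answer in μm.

0.757 μm

Ray reflecting at the top interface goes from n = 1.13 toward n = 1.35: a half-wave phase shift.
Bottom surface (1.35 → 2.1): reflection off a higher-index medium gives a half-wave phase shift.
The two reflections carry the same phase change, so no net offset.
For minimum reflection here: 2 n t = (m + ½) λ.
The fourth-smallest nonzero thickness corresponds to m = 3: t = (m + ½) λ / (2 n) = 3.50 × 584 / (2 × 1.35) = 757 nm.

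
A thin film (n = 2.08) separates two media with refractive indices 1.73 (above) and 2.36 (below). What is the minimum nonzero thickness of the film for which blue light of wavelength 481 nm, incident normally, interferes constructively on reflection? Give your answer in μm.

At the upper boundary (n = 1.73 to n = 2.08) the reflected ray undergoes a half-wave phase shift.
Ray reflecting at the bottom interface goes from n = 2.08 toward n = 2.36: a half-wave phase shift.
The two reflections carry the same phase change, so no net offset.
For strong reflection here: 2 n t = m λ.
Minimum nonzero at m = 1: t = λ / (2 n) = 481 / (2 × 2.08) = 116 nm.

0.116 μm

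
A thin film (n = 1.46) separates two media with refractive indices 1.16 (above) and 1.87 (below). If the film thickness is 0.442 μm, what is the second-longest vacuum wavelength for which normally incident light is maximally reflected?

Ray reflecting at the top interface goes from n = 1.16 toward n = 1.46: a half-wave phase shift.
Bottom surface (1.46 → 1.87): reflection off a higher-index medium gives a half-wave phase shift.
Zero or two π shifts → no net half-wave offset.
For maximum reflection here: 2 n t = m λ.
λ = 2 n t / m. The second-longest wavelength is m = 2: λ = 2 × 1.46 × 442 / 2.00 = 645 nm.

645 nm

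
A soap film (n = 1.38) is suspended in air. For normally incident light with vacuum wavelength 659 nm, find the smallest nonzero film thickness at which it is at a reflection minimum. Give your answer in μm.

0.239 μm

Ray reflecting at the top interface goes from n = 1.0 toward n = 1.38: a half-wave phase shift.
Ray reflecting at the bottom interface goes from n = 1.38 toward n = 1.0: no phase shift.
The two reflections differ by half a wavelength.
For minimum reflection here: 2 n t = m λ.
Minimum nonzero at m = 1: t = λ / (2 n) = 659 / (2 × 1.38) = 239 nm.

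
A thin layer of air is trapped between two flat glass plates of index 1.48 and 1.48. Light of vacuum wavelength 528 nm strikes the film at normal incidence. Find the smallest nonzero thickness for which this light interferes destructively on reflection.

At the upper boundary (n = 1.48 to n = 1.0) the reflected ray undergoes no phase shift.
Ray reflecting at the bottom interface goes from n = 1.0 toward n = 1.48: a half-wave phase shift.
Exactly one π shift → a net half-wave offset.
With one net inversion, destructive interference in reflection requires 2 n t = m λ.
The smallest nonzero thickness corresponds to m = 1: t = m λ / (2 n) = 1.00 × 528 / (2 × 1.0) = 264 nm.

264 nm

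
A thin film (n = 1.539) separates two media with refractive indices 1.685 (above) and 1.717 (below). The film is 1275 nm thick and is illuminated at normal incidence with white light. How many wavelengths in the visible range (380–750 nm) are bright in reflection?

5

At the upper boundary (n = 1.685 to n = 1.539) the reflected ray undergoes no phase shift.
Ray reflecting at the bottom interface goes from n = 1.539 toward n = 1.717: a half-wave phase shift.
Exactly one π shift → a net half-wave offset.
With one net inversion, constructive interference in reflection requires 2 n t = (m + ½) λ.
λ = 2 n t / (m + ½) = 3924 / (m + ½) nm.
m=4: 872 nm (IR); m=5: 714 nm (visible); m=6: 604 nm (visible); m=7: 523 nm (visible); m=8: 462 nm (visible); m=9: 413 nm (visible); m=10: 374 nm (UV).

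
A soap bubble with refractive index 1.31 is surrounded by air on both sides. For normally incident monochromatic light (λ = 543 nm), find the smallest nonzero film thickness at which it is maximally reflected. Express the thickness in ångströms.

1036 Å

Ray reflecting at the top interface goes from n = 1.0 toward n = 1.31: a half-wave phase shift.
Ray reflecting at the bottom interface goes from n = 1.31 toward n = 1.0: no phase shift.
The two reflections differ by half a wavelength.
With one net inversion, constructive interference in reflection requires 2 n t = (m + ½) λ.
Minimum at m = 0: t = λ / (4 n) = 543 / (4 × 1.31) = 104 nm.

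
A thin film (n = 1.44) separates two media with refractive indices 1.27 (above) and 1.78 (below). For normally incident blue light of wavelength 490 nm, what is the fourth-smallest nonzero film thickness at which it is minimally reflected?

At the upper boundary (n = 1.27 to n = 1.44) the reflected ray undergoes a half-wave phase shift.
Ray reflecting at the bottom interface goes from n = 1.44 toward n = 1.78: a half-wave phase shift.
Net: no relative phase inversion (both shifts match).
With no net inversion, destructive interference in reflection requires 2 n t = (m + ½) λ.
The fourth-smallest nonzero thickness corresponds to m = 3: t = (m + ½) λ / (2 n) = 3.50 × 490 / (2 × 1.44) = 595 nm.

595 nm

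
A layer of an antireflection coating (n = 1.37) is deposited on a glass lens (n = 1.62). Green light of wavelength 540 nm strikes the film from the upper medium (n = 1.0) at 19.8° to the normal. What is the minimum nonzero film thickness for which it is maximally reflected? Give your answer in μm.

Ray reflecting at the top interface goes from n = 1.0 toward n = 1.37: a half-wave phase shift.
At the lower boundary (n = 1.37 to n = 1.62) the reflected ray undergoes a half-wave phase shift.
Net: no relative phase inversion (both shifts match).
So the condition for constructive reflection is 2 n t cos θ_r = m λ.
Snell's law: 1.0 sin 19.8° = 1.37 sin θ_r → sin θ_r = 0.247, cos θ_r = 0.969.
Minimum nonzero at m = 1: t = λ / (2 n cos θ_r) = 540 / (2 × 1.37 × 0.969) = 203 nm.

0.203 μm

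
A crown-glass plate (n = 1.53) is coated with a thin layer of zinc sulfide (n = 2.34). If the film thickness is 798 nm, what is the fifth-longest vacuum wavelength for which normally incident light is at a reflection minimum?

747 nm

Top surface (1.0 → 2.34): reflection off a higher-index medium gives a half-wave phase shift.
At the lower boundary (n = 2.34 to n = 1.53) the reflected ray undergoes no phase shift.
Net: one phase inversion between the two reflected rays.
With one net inversion, destructive interference in reflection requires 2 n t = m λ.
λ = 2 n t / m. The fifth-longest wavelength is m = 5: λ = 2 × 2.34 × 798 / 5.00 = 747 nm.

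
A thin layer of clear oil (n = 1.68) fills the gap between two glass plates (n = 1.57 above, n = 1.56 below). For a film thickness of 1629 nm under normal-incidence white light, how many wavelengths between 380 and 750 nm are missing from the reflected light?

7

Ray reflecting at the top interface goes from n = 1.57 toward n = 1.68: a half-wave phase shift.
Bottom surface (1.68 → 1.56): reflection off a lower-index medium gives no phase shift.
Net: one phase inversion between the two reflected rays.
With one net inversion, destructive interference in reflection requires 2 n t = m λ.
λ = 2 n t / m = 5473 / m nm.
m=7: 782 nm (IR); m=8: 684 nm (visible); m=9: 608 nm (visible); m=10: 547 nm (visible); m=11: 498 nm (visible); m=12: 456 nm (visible); m=13: 421 nm (visible); m=14: 391 nm (visible); m=15: 365 nm (UV).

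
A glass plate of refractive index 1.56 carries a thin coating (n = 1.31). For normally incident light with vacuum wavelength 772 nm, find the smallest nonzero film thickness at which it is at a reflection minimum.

147 nm

At the upper boundary (n = 1.0 to n = 1.31) the reflected ray undergoes a half-wave phase shift.
Bottom surface (1.31 → 1.56): reflection off a higher-index medium gives a half-wave phase shift.
The two reflections carry the same phase change, so no net offset.
With no net inversion, destructive interference in reflection requires 2 n t = (m + ½) λ.
Minimum at m = 0: t = λ / (4 n) = 772 / (4 × 1.31) = 147 nm.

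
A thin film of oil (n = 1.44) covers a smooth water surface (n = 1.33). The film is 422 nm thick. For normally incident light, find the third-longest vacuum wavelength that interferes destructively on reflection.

405 nm

Top surface (1.0 → 1.44): reflection off a higher-index medium gives a half-wave phase shift.
Bottom surface (1.44 → 1.33): reflection off a lower-index medium gives no phase shift.
Exactly one π shift → a net half-wave offset.
For dark reflection here: 2 n t = m λ.
λ = 2 n t / m. The third-longest wavelength is m = 3: λ = 2 × 1.44 × 422 / 3.00 = 405 nm.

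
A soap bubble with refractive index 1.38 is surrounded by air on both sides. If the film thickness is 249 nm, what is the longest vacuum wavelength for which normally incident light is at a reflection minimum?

At the upper boundary (n = 1.0 to n = 1.38) the reflected ray undergoes a half-wave phase shift.
Ray reflecting at the bottom interface goes from n = 1.38 toward n = 1.0: no phase shift.
The two reflections differ by half a wavelength.
So the condition for destructive reflection is 2 n t = m λ.
λ = 2 n t / m. The longest wavelength is m = 1: λ = 2 × 1.38 × 249 / 1.00 = 687 nm.

687 nm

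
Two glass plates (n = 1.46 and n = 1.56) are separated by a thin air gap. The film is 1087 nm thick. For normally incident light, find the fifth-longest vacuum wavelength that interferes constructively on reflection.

Ray reflecting at the top interface goes from n = 1.46 toward n = 1.0: no phase shift.
Bottom surface (1.0 → 1.56): reflection off a higher-index medium gives a half-wave phase shift.
Exactly one π shift → a net half-wave offset.
For strong reflection here: 2 n t = (m + ½) λ.
λ = 2 n t / (m + ½). The fifth-longest wavelength is m = 4: λ = 2 × 1.0 × 1087 / 4.50 = 483 nm.

483 nm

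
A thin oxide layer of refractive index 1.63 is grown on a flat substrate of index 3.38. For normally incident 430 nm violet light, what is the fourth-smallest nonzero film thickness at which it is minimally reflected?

462 nm

Top surface (1.0 → 1.63): reflection off a higher-index medium gives a half-wave phase shift.
At the lower boundary (n = 1.63 to n = 3.38) the reflected ray undergoes a half-wave phase shift.
The two reflections carry the same phase change, so no net offset.
With no net inversion, destructive interference in reflection requires 2 n t = (m + ½) λ.
The fourth-smallest nonzero thickness corresponds to m = 3: t = (m + ½) λ / (2 n) = 3.50 × 430 / (2 × 1.63) = 462 nm.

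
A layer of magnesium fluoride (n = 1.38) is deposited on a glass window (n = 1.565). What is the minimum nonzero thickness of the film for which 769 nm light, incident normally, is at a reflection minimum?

139 nm

Top surface (1.0 → 1.38): reflection off a higher-index medium gives a half-wave phase shift.
At the lower boundary (n = 1.38 to n = 1.565) the reflected ray undergoes a half-wave phase shift.
Net: no relative phase inversion (both shifts match).
For minimum reflection here: 2 n t = (m + ½) λ.
Minimum at m = 0: t = λ / (4 n) = 769 / (4 × 1.38) = 139 nm.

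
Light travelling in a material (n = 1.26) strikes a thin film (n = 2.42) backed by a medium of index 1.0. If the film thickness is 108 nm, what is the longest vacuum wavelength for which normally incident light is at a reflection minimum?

Ray reflecting at the top interface goes from n = 1.26 toward n = 2.42: a half-wave phase shift.
At the lower boundary (n = 2.42 to n = 1.0) the reflected ray undergoes no phase shift.
The two reflections differ by half a wavelength.
So the condition for destructive reflection is 2 n t = m λ.
λ = 2 n t / m. The longest wavelength is m = 1: λ = 2 × 2.42 × 108 / 1.00 = 523 nm.

523 nm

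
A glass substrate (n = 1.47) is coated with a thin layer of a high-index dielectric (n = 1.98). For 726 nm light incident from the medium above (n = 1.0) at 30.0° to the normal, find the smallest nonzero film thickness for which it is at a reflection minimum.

Ray reflecting at the top interface goes from n = 1.0 toward n = 1.98: a half-wave phase shift.
Ray reflecting at the bottom interface goes from n = 1.98 toward n = 1.47: no phase shift.
Exactly one π shift → a net half-wave offset.
So the condition for destructive reflection is 2 n t cos θ_r = m λ.
Snell's law: 1.0 sin 30.0° = 1.98 sin θ_r → sin θ_r = 0.253, cos θ_r = 0.968.
Minimum nonzero at m = 1: t = λ / (2 n cos θ_r) = 726 / (2 × 1.98 × 0.968) = 189 nm.

189 nm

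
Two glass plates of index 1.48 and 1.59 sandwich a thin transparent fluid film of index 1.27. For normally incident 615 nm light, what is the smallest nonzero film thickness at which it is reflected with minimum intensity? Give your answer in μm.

0.242 μm

Ray reflecting at the top interface goes from n = 1.48 toward n = 1.27: no phase shift.
At the lower boundary (n = 1.27 to n = 1.59) the reflected ray undergoes a half-wave phase shift.
Exactly one π shift → a net half-wave offset.
So the condition for destructive reflection is 2 n t = m λ.
The smallest nonzero thickness corresponds to m = 1: t = m λ / (2 n) = 1.00 × 615 / (2 × 1.27) = 242 nm.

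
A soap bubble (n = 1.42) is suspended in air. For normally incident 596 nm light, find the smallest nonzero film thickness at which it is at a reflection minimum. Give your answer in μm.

At the upper boundary (n = 1.0 to n = 1.42) the reflected ray undergoes a half-wave phase shift.
At the lower boundary (n = 1.42 to n = 1.0) the reflected ray undergoes no phase shift.
Net: one phase inversion between the two reflected rays.
With one net inversion, destructive interference in reflection requires 2 n t = m λ.
Minimum nonzero at m = 1: t = λ / (2 n) = 596 / (2 × 1.42) = 210 nm.

0.210 μm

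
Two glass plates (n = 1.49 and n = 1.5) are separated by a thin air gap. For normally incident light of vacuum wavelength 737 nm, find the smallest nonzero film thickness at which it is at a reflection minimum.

Top surface (1.49 → 1.0): reflection off a lower-index medium gives no phase shift.
At the lower boundary (n = 1.0 to n = 1.5) the reflected ray undergoes a half-wave phase shift.
Net: one phase inversion between the two reflected rays.
So the condition for destructive reflection is 2 n t = m λ.
Minimum nonzero at m = 1: t = λ / (2 n) = 737 / (2 × 1.0) = 369 nm.

369 nm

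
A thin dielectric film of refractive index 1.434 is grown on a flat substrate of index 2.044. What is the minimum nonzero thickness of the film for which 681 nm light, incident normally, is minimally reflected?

119 nm

Top surface (1.0 → 1.434): reflection off a higher-index medium gives a half-wave phase shift.
At the lower boundary (n = 1.434 to n = 2.044) the reflected ray undergoes a half-wave phase shift.
Net: no relative phase inversion (both shifts match).
With no net inversion, destructive interference in reflection requires 2 n t = (m + ½) λ.
Minimum at m = 0: t = λ / (4 n) = 681 / (4 × 1.434) = 119 nm.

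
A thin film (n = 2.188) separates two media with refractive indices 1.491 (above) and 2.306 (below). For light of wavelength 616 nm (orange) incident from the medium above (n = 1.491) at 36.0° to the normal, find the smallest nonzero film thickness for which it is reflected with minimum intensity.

Ray reflecting at the top interface goes from n = 1.491 toward n = 2.188: a half-wave phase shift.
At the lower boundary (n = 2.188 to n = 2.306) the reflected ray undergoes a half-wave phase shift.
Net: no relative phase inversion (both shifts match).
With no net inversion, destructive interference in reflection requires 2 n t cos θ_r = (m + ½) λ.
Snell's law: 1.491 sin 36.0° = 2.188 sin θ_r → sin θ_r = 0.401, cos θ_r = 0.916.
Minimum at m = 0: t = λ / (4 n cos θ_r) = 616 / (4 × 2.188 × 0.916) = 76.8 nm.

76.8 nm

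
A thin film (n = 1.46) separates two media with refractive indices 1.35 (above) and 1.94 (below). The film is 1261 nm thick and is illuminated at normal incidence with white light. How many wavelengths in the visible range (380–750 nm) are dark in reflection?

5

At the upper boundary (n = 1.35 to n = 1.46) the reflected ray undergoes a half-wave phase shift.
At the lower boundary (n = 1.46 to n = 1.94) the reflected ray undergoes a half-wave phase shift.
Net: no relative phase inversion (both shifts match).
So the condition for destructive reflection is 2 n t = (m + ½) λ.
λ = 2 n t / (m + ½) = 3682 / (m + ½) nm.
m=4: 818 nm (IR); m=5: 669 nm (visible); m=6: 566 nm (visible); m=7: 491 nm (visible); m=8: 433 nm (visible); m=9: 388 nm (visible); m=10: 351 nm (UV).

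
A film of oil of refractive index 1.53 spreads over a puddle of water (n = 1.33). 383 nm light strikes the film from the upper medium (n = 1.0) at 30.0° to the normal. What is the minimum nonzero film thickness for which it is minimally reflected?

At the upper boundary (n = 1.0 to n = 1.53) the reflected ray undergoes a half-wave phase shift.
Bottom surface (1.53 → 1.33): reflection off a lower-index medium gives no phase shift.
Exactly one π shift → a net half-wave offset.
With one net inversion, destructive interference in reflection requires 2 n t cos θ_r = m λ.
Snell's law: 1.0 sin 30.0° = 1.53 sin θ_r → sin θ_r = 0.327, cos θ_r = 0.945.
Minimum nonzero at m = 1: t = λ / (2 n cos θ_r) = 383 / (2 × 1.53 × 0.945) = 132 nm.

132 nm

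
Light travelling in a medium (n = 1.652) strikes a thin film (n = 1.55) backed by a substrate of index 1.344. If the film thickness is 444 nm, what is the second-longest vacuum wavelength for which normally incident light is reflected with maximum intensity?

688 nm

Top surface (1.652 → 1.55): reflection off a lower-index medium gives no phase shift.
At the lower boundary (n = 1.55 to n = 1.344) the reflected ray undergoes no phase shift.
The two reflections carry the same phase change, so no net offset.
For maximum reflection here: 2 n t = m λ.
λ = 2 n t / m. The second-longest wavelength is m = 2: λ = 2 × 1.55 × 444 / 2.00 = 688 nm.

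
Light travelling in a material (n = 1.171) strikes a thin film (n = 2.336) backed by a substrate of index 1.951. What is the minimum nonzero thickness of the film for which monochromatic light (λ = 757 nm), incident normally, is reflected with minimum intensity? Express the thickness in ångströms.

1620 Å

Ray reflecting at the top interface goes from n = 1.171 toward n = 2.336: a half-wave phase shift.
Bottom surface (2.336 → 1.951): reflection off a lower-index medium gives no phase shift.
The two reflections differ by half a wavelength.
So the condition for destructive reflection is 2 n t = m λ.
Minimum nonzero at m = 1: t = λ / (2 n) = 757 / (2 × 2.336) = 162 nm.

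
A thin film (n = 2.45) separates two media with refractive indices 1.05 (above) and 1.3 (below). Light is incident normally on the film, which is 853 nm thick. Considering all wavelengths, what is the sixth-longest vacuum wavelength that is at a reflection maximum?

Top surface (1.05 → 2.45): reflection off a higher-index medium gives a half-wave phase shift.
Ray reflecting at the bottom interface goes from n = 2.45 toward n = 1.3: no phase shift.
Exactly one π shift → a net half-wave offset.
For strong reflection here: 2 n t = (m + ½) λ.
λ = 2 n t / (m + ½). The sixth-longest wavelength is m = 5: λ = 2 × 2.45 × 853 / 5.50 = 760 nm.

760 nm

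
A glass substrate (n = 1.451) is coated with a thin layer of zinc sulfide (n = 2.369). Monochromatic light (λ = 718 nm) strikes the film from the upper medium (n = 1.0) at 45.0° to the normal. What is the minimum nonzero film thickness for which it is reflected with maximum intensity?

79.4 nm

Ray reflecting at the top interface goes from n = 1.0 toward n = 2.369: a half-wave phase shift.
Bottom surface (2.369 → 1.451): reflection off a lower-index medium gives no phase shift.
Net: one phase inversion between the two reflected rays.
For strong reflection here: 2 n t cos θ_r = (m + ½) λ.
Snell's law: 1.0 sin 45.0° = 2.369 sin θ_r → sin θ_r = 0.298, cos θ_r = 0.954.
Minimum at m = 0: t = λ / (4 n cos θ_r) = 718 / (4 × 2.369 × 0.954) = 79.4 nm.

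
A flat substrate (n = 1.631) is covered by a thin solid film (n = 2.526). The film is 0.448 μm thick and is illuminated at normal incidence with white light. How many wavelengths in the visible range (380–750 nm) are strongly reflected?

Top surface (1.0 → 2.526): reflection off a higher-index medium gives a half-wave phase shift.
Ray reflecting at the bottom interface goes from n = 2.526 toward n = 1.631: no phase shift.
The two reflections differ by half a wavelength.
With one net inversion, constructive interference in reflection requires 2 n t = (m + ½) λ.
λ = 2 n t / (m + ½) = 2263 / (m + ½) nm.
m=2: 905 nm (IR); m=3: 647 nm (visible); m=4: 503 nm (visible); m=5: 412 nm (visible); m=6: 348 nm (UV).

3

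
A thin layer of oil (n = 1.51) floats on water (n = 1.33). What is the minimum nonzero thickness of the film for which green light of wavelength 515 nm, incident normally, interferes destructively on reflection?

At the upper boundary (n = 1.0 to n = 1.51) the reflected ray undergoes a half-wave phase shift.
Bottom surface (1.51 → 1.33): reflection off a lower-index medium gives no phase shift.
Exactly one π shift → a net half-wave offset.
For weak reflection here: 2 n t = m λ.
Minimum nonzero at m = 1: t = λ / (2 n) = 515 / (2 × 1.51) = 171 nm.

171 nm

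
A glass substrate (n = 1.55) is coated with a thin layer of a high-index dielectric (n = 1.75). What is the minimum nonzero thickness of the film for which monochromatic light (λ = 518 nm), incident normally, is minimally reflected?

At the upper boundary (n = 1.0 to n = 1.75) the reflected ray undergoes a half-wave phase shift.
Bottom surface (1.75 → 1.55): reflection off a lower-index medium gives no phase shift.
Net: one phase inversion between the two reflected rays.
So the condition for destructive reflection is 2 n t = m λ.
Minimum nonzero at m = 1: t = λ / (2 n) = 518 / (2 × 1.75) = 148 nm.

148 nm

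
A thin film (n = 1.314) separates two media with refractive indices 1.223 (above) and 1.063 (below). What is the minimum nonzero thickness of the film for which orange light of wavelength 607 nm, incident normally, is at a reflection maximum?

115 nm

Top surface (1.223 → 1.314): reflection off a higher-index medium gives a half-wave phase shift.
At the lower boundary (n = 1.314 to n = 1.063) the reflected ray undergoes no phase shift.
Net: one phase inversion between the two reflected rays.
With one net inversion, constructive interference in reflection requires 2 n t = (m + ½) λ.
Minimum at m = 0: t = λ / (4 n) = 607 / (4 × 1.314) = 115 nm.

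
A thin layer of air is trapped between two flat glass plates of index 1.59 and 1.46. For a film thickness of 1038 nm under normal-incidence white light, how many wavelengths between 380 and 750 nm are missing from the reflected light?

At the upper boundary (n = 1.59 to n = 1.0) the reflected ray undergoes no phase shift.
Ray reflecting at the bottom interface goes from n = 1.0 toward n = 1.46: a half-wave phase shift.
Net: one phase inversion between the two reflected rays.
For dark reflection here: 2 n t = m λ.
λ = 2 n t / m = 2076 / m nm.
m=2: 1038 nm (IR); m=3: 692 nm (visible); m=4: 519 nm (visible); m=5: 415 nm (visible); m=6: 346 nm (UV).

3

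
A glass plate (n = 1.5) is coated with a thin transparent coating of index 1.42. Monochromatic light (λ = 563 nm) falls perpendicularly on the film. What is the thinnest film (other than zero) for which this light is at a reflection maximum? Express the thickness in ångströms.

Top surface (1.0 → 1.42): reflection off a higher-index medium gives a half-wave phase shift.
Ray reflecting at the bottom interface goes from n = 1.42 toward n = 1.5: a half-wave phase shift.
The two reflections carry the same phase change, so no net offset.
For strong reflection here: 2 n t = m λ.
Minimum nonzero at m = 1: t = λ / (2 n) = 563 / (2 × 1.42) = 198 nm.

1982 Å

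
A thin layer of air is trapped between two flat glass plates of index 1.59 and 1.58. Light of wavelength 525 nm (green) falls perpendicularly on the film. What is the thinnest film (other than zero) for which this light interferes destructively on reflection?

263 nm

Ray reflecting at the top interface goes from n = 1.59 toward n = 1.0: no phase shift.
Bottom surface (1.0 → 1.58): reflection off a higher-index medium gives a half-wave phase shift.
Net: one phase inversion between the two reflected rays.
For minimum reflection here: 2 n t = m λ.
Minimum nonzero at m = 1: t = λ / (2 n) = 525 / (2 × 1.0) = 263 nm.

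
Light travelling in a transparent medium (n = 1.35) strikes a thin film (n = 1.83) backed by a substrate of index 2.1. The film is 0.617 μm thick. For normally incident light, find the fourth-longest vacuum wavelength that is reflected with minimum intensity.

645 nm

Top surface (1.35 → 1.83): reflection off a higher-index medium gives a half-wave phase shift.
Ray reflecting at the bottom interface goes from n = 1.83 toward n = 2.1: a half-wave phase shift.
Zero or two π shifts → no net half-wave offset.
For minimum reflection here: 2 n t = (m + ½) λ.
λ = 2 n t / (m + ½). The fourth-longest wavelength is m = 3: λ = 2 × 1.83 × 617 / 3.50 = 645 nm.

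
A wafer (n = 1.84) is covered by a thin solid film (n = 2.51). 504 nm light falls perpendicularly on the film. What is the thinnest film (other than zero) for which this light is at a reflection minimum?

100 nm

Top surface (1.0 → 2.51): reflection off a higher-index medium gives a half-wave phase shift.
Bottom surface (2.51 → 1.84): reflection off a lower-index medium gives no phase shift.
Exactly one π shift → a net half-wave offset.
For dark reflection here: 2 n t = m λ.
Minimum nonzero at m = 1: t = λ / (2 n) = 504 / (2 × 2.51) = 100 nm.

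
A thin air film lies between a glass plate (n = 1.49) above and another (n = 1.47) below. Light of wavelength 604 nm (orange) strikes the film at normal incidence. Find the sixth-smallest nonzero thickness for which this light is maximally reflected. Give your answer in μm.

Top surface (1.49 → 1.0): reflection off a lower-index medium gives no phase shift.
Ray reflecting at the bottom interface goes from n = 1.0 toward n = 1.47: a half-wave phase shift.
Exactly one π shift → a net half-wave offset.
With one net inversion, constructive interference in reflection requires 2 n t = (m + ½) λ.
The sixth-smallest nonzero thickness corresponds to m = 5: t = (m + ½) λ / (2 n) = 5.50 × 604 / (2 × 1.0) = 1661 nm.

1.66 μm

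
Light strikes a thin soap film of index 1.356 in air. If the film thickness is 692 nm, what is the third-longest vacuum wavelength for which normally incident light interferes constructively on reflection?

Ray reflecting at the top interface goes from n = 1.0 toward n = 1.356: a half-wave phase shift.
Bottom surface (1.356 → 1.0): reflection off a lower-index medium gives no phase shift.
Exactly one π shift → a net half-wave offset.
With one net inversion, constructive interference in reflection requires 2 n t = (m + ½) λ.
λ = 2 n t / (m + ½). The third-longest wavelength is m = 2: λ = 2 × 1.356 × 692 / 2.50 = 751 nm.

751 nm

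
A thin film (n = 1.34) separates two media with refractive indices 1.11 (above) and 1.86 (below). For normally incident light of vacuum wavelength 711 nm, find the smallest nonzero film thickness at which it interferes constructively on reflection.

Ray reflecting at the top interface goes from n = 1.11 toward n = 1.34: a half-wave phase shift.
At the lower boundary (n = 1.34 to n = 1.86) the reflected ray undergoes a half-wave phase shift.
The two reflections carry the same phase change, so no net offset.
With no net inversion, constructive interference in reflection requires 2 n t = m λ.
Minimum nonzero at m = 1: t = λ / (2 n) = 711 / (2 × 1.34) = 265 nm.

265 nm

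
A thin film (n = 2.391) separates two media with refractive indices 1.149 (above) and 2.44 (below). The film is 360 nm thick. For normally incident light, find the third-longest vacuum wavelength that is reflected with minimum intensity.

Top surface (1.149 → 2.391): reflection off a higher-index medium gives a half-wave phase shift.
Ray reflecting at the bottom interface goes from n = 2.391 toward n = 2.44: a half-wave phase shift.
Net: no relative phase inversion (both shifts match).
So the condition for destructive reflection is 2 n t = (m + ½) λ.
λ = 2 n t / (m + ½). The third-longest wavelength is m = 2: λ = 2 × 2.391 × 360 / 2.50 = 689 nm.

689 nm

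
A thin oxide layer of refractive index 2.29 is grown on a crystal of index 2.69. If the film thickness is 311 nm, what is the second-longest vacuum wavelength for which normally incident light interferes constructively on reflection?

712 nm

Top surface (1.0 → 2.29): reflection off a higher-index medium gives a half-wave phase shift.
Ray reflecting at the bottom interface goes from n = 2.29 toward n = 2.69: a half-wave phase shift.
Zero or two π shifts → no net half-wave offset.
So the condition for constructive reflection is 2 n t = m λ.
λ = 2 n t / m. The second-longest wavelength is m = 2: λ = 2 × 2.29 × 311 / 2.00 = 712 nm.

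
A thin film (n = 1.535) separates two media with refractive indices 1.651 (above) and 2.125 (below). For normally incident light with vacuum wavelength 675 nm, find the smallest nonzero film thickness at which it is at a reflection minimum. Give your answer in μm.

Ray reflecting at the top interface goes from n = 1.651 toward n = 1.535: no phase shift.
At the lower boundary (n = 1.535 to n = 2.125) the reflected ray undergoes a half-wave phase shift.
The two reflections differ by half a wavelength.
With one net inversion, destructive interference in reflection requires 2 n t = m λ.
Minimum nonzero at m = 1: t = λ / (2 n) = 675 / (2 × 1.535) = 220 nm.

0.220 μm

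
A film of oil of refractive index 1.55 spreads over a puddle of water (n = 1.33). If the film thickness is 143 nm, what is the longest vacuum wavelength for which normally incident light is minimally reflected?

Ray reflecting at the top interface goes from n = 1.0 toward n = 1.55: a half-wave phase shift.
At the lower boundary (n = 1.55 to n = 1.33) the reflected ray undergoes no phase shift.
The two reflections differ by half a wavelength.
For dark reflection here: 2 n t = m λ.
λ = 2 n t / m. The longest wavelength is m = 1: λ = 2 × 1.55 × 143 / 1.00 = 443 nm.

443 nm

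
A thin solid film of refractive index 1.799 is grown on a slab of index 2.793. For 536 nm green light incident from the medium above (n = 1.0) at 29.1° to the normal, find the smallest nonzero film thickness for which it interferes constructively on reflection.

Top surface (1.0 → 1.799): reflection off a higher-index medium gives a half-wave phase shift.
At the lower boundary (n = 1.799 to n = 2.793) the reflected ray undergoes a half-wave phase shift.
The two reflections carry the same phase change, so no net offset.
So the condition for constructive reflection is 2 n t cos θ_r = m λ.
Snell's law: 1.0 sin 29.1° = 1.799 sin θ_r → sin θ_r = 0.270, cos θ_r = 0.963.
Minimum nonzero at m = 1: t = λ / (2 n cos θ_r) = 536 / (2 × 1.799 × 0.963) = 155 nm.

155 nm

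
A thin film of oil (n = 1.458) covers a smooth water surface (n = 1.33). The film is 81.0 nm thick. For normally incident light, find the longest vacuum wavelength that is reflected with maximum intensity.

At the upper boundary (n = 1.0 to n = 1.458) the reflected ray undergoes a half-wave phase shift.
Ray reflecting at the bottom interface goes from n = 1.458 toward n = 1.33: no phase shift.
Exactly one π shift → a net half-wave offset.
With one net inversion, constructive interference in reflection requires 2 n t = (m + ½) λ.
λ = 2 n t / (m + ½). The longest wavelength is m = 0: λ = 2 × 1.458 × 81.0 / 0.500 = 472 nm.

472 nm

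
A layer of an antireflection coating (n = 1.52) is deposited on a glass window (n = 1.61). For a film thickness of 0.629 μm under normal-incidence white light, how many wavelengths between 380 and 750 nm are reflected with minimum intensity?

Top surface (1.0 → 1.52): reflection off a higher-index medium gives a half-wave phase shift.
Bottom surface (1.52 → 1.61): reflection off a higher-index medium gives a half-wave phase shift.
Net: no relative phase inversion (both shifts match).
So the condition for destructive reflection is 2 n t = (m + ½) λ.
λ = 2 n t / (m + ½) = 1912 / (m + ½) nm.
m=2: 765 nm (IR); m=3: 546 nm (visible); m=4: 425 nm (visible); m=5: 348 nm (UV).

2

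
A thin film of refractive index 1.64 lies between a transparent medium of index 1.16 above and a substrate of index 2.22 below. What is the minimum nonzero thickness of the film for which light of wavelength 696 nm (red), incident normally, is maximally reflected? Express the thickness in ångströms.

2122 Å

Top surface (1.16 → 1.64): reflection off a higher-index medium gives a half-wave phase shift.
Ray reflecting at the bottom interface goes from n = 1.64 toward n = 2.22: a half-wave phase shift.
The two reflections carry the same phase change, so no net offset.
With no net inversion, constructive interference in reflection requires 2 n t = m λ.
Minimum nonzero at m = 1: t = λ / (2 n) = 696 / (2 × 1.64) = 212 nm.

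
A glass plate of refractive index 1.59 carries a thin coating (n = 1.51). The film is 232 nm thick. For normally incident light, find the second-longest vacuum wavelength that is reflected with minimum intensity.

467 nm

At the upper boundary (n = 1.0 to n = 1.51) the reflected ray undergoes a half-wave phase shift.
Ray reflecting at the bottom interface goes from n = 1.51 toward n = 1.59: a half-wave phase shift.
The two reflections carry the same phase change, so no net offset.
With no net inversion, destructive interference in reflection requires 2 n t = (m + ½) λ.
λ = 2 n t / (m + ½). The second-longest wavelength is m = 1: λ = 2 × 1.51 × 232 / 1.50 = 467 nm.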